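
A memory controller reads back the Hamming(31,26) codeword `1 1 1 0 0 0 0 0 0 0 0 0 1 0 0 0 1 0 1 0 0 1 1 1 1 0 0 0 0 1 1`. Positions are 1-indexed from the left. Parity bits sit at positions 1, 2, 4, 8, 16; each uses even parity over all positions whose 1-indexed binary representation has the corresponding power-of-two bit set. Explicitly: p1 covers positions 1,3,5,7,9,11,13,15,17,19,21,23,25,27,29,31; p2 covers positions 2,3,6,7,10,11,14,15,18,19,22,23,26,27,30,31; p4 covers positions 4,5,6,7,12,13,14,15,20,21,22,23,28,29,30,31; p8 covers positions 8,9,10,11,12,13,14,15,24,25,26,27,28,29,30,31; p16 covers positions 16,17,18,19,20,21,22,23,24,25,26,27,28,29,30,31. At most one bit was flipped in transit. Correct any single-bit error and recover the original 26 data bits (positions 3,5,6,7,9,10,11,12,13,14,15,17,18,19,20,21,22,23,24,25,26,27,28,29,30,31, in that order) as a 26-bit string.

10000000110101001111000011

s1: b1⊕b3⊕b5⊕b7⊕b9⊕b11⊕b13⊕b15⊕b17⊕b19⊕b21⊕b23⊕b25⊕b27⊕b29⊕b31 = 1⊕1⊕0⊕0⊕0⊕0⊕1⊕0⊕1⊕1⊕0⊕1⊕1⊕0⊕0⊕1 = 0
s2: b2⊕b3⊕b6⊕b7⊕b10⊕b11⊕b14⊕b15⊕b18⊕b19⊕b22⊕b23⊕b26⊕b27⊕b30⊕b31 = 1⊕1⊕0⊕0⊕0⊕0⊕0⊕0⊕0⊕1⊕1⊕1⊕0⊕0⊕1⊕1 = 1
s4: b4⊕b5⊕b6⊕b7⊕b12⊕b13⊕b14⊕b15⊕b20⊕b21⊕b22⊕b23⊕b28⊕b29⊕b30⊕b31 = 0⊕0⊕0⊕0⊕0⊕1⊕0⊕0⊕0⊕0⊕1⊕1⊕0⊕0⊕1⊕1 = 1
s8: b8⊕b9⊕b10⊕b11⊕b12⊕b13⊕b14⊕b15⊕b24⊕b25⊕b26⊕b27⊕b28⊕b29⊕b30⊕b31 = 0⊕0⊕0⊕0⊕0⊕1⊕0⊕0⊕1⊕1⊕0⊕0⊕0⊕0⊕1⊕1 = 1
s16: b16⊕b17⊕b18⊕b19⊕b20⊕b21⊕b22⊕b23⊕b24⊕b25⊕b26⊕b27⊕b28⊕b29⊕b30⊕b31 = 0⊕1⊕0⊕1⊕0⊕0⊕1⊕1⊕1⊕1⊕0⊕0⊕0⊕0⊕1⊕1 = 0
Syndrome (s16...s1) = 01110 → position 14.
Flip bit 14: corrected codeword = 1110000000001100101001111000011
Data bits at positions 3,5,6,7,9,10,11,12,13,14,15,17,18,19,20,21,22,23,24,25,26,27,28,29,30,31: 10000000110101001111000011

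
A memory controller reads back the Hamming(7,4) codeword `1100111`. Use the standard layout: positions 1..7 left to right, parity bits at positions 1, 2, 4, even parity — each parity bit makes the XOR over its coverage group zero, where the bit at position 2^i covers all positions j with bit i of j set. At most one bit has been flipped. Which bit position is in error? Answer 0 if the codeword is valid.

s1: b1⊕b3⊕b5⊕b7 = 1⊕0⊕1⊕1 = 1
s2: b2⊕b3⊕b6⊕b7 = 1⊕0⊕1⊕1 = 1
s4: b4⊕b5⊕b6⊕b7 = 0⊕1⊕1⊕1 = 1
Syndrome (s4...s1) = 111 → position 7.

7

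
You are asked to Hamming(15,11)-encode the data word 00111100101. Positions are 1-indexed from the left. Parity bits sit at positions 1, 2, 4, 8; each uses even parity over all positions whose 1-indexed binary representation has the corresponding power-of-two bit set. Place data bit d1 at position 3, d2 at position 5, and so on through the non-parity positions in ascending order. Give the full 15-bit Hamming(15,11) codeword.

Place data bits at non-power-of-two positions: b3=0, b5=0, b6=1, b7=1, b9=1, b10=1, b11=0, b12=0, b13=1, b14=0, b15=1.
p1 = XOR of data positions {3,5,7,9,11,13,15} = 0⊕0⊕1⊕1⊕0⊕1⊕1 = 0
p2 = XOR of data positions {3,6,7,10,11,14,15} = 0⊕1⊕1⊕1⊕0⊕0⊕1 = 0
p4 = XOR of data positions {5,6,7,12,13,14,15} = 0⊕1⊕1⊕0⊕1⊕0⊕1 = 0
p8 = XOR of data positions {9,10,11,12,13,14,15} = 1⊕1⊕0⊕0⊕1⊕0⊕1 = 0
Codeword b1..b15 = 000001101100101

000001101100101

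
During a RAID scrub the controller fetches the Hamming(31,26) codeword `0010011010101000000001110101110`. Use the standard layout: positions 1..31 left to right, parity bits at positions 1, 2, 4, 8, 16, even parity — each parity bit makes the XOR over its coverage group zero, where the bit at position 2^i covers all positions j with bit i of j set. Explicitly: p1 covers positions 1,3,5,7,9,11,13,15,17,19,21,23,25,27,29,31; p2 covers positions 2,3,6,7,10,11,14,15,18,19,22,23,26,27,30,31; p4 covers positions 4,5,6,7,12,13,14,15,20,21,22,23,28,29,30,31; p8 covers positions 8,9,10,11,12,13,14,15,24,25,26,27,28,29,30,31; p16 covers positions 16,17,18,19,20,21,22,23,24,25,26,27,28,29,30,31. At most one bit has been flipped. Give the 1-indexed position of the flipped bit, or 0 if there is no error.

17

s1: b1⊕b3⊕b5⊕b7⊕b9⊕b11⊕b13⊕b15⊕b17⊕b19⊕b21⊕b23⊕b25⊕b27⊕b29⊕b31 = 0⊕1⊕0⊕1⊕1⊕1⊕1⊕0⊕0⊕0⊕0⊕1⊕0⊕0⊕1⊕0 = 1
s2: b2⊕b3⊕b6⊕b7⊕b10⊕b11⊕b14⊕b15⊕b18⊕b19⊕b22⊕b23⊕b26⊕b27⊕b30⊕b31 = 0⊕1⊕1⊕1⊕0⊕1⊕0⊕0⊕0⊕0⊕1⊕1⊕1⊕0⊕1⊕0 = 0
s4: b4⊕b5⊕b6⊕b7⊕b12⊕b13⊕b14⊕b15⊕b20⊕b21⊕b22⊕b23⊕b28⊕b29⊕b30⊕b31 = 0⊕0⊕1⊕1⊕0⊕1⊕0⊕0⊕0⊕0⊕1⊕1⊕1⊕1⊕1⊕0 = 0
s8: b8⊕b9⊕b10⊕b11⊕b12⊕b13⊕b14⊕b15⊕b24⊕b25⊕b26⊕b27⊕b28⊕b29⊕b30⊕b31 = 0⊕1⊕0⊕1⊕0⊕1⊕0⊕0⊕1⊕0⊕1⊕0⊕1⊕1⊕1⊕0 = 0
s16: b16⊕b17⊕b18⊕b19⊕b20⊕b21⊕b22⊕b23⊕b24⊕b25⊕b26⊕b27⊕b28⊕b29⊕b30⊕b31 = 0⊕0⊕0⊕0⊕0⊕0⊕1⊕1⊕1⊕0⊕1⊕0⊕1⊕1⊕1⊕0 = 1
Syndrome (s16...s1) = 10001 → position 17.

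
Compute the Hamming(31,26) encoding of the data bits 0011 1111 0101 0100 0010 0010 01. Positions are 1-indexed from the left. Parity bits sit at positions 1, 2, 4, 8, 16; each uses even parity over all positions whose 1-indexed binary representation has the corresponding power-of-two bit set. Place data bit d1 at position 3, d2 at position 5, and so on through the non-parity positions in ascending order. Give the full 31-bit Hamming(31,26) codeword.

0100011011110101101000010001001

Place data bits at non-power-of-two positions: b3=0, b5=0, b6=1, b7=1, b9=1, b10=1, b11=1, b12=1, b13=0, b14=1, b15=0, b17=1, b18=0, b19=1, b20=0, b21=0, b22=0, b23=0, b24=1, b25=0, b26=0, b27=0, b28=1, b29=0, b30=0, b31=1.
p1 = XOR of data positions {3,5,7,9,11,13,15,17,19,21,23,25,27,29,31} = 0⊕0⊕1⊕1⊕1⊕0⊕0⊕1⊕1⊕0⊕0⊕0⊕0⊕0⊕1 = 0
p2 = XOR of data positions {3,6,7,10,11,14,15,18,19,22,23,26,27,30,31} = 0⊕1⊕1⊕1⊕1⊕1⊕0⊕0⊕1⊕0⊕0⊕0⊕0⊕0⊕1 = 1
p4 = XOR of data positions {5,6,7,12,13,14,15,20,21,22,23,28,29,30,31} = 0⊕1⊕1⊕1⊕0⊕1⊕0⊕0⊕0⊕0⊕0⊕1⊕0⊕0⊕1 = 0
p8 = XOR of data positions {9,10,11,12,13,14,15,24,25,26,27,28,29,30,31} = 1⊕1⊕1⊕1⊕0⊕1⊕0⊕1⊕0⊕0⊕0⊕1⊕0⊕0⊕1 = 0
p16 = XOR of data positions {17,18,19,20,21,22,23,24,25,26,27,28,29,30,31} = 1⊕0⊕1⊕0⊕0⊕0⊕0⊕1⊕0⊕0⊕0⊕1⊕0⊕0⊕1 = 1
Codeword b1..b31 = 0100011011110101101000010001001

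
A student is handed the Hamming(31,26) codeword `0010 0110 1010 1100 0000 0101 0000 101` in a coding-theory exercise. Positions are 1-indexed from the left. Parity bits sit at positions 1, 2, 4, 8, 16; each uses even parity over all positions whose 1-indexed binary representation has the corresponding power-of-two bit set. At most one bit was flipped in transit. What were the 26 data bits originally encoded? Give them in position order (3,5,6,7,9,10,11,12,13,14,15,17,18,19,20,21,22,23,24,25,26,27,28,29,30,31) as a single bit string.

s1: b1⊕b3⊕b5⊕b7⊕b9⊕b11⊕b13⊕b15⊕b17⊕b19⊕b21⊕b23⊕b25⊕b27⊕b29⊕b31 = 0⊕1⊕0⊕1⊕1⊕1⊕1⊕0⊕0⊕0⊕0⊕0⊕0⊕0⊕1⊕1 = 1
s2: b2⊕b3⊕b6⊕b7⊕b10⊕b11⊕b14⊕b15⊕b18⊕b19⊕b22⊕b23⊕b26⊕b27⊕b30⊕b31 = 0⊕1⊕1⊕1⊕0⊕1⊕1⊕0⊕0⊕0⊕1⊕0⊕0⊕0⊕0⊕1 = 1
s4: b4⊕b5⊕b6⊕b7⊕b12⊕b13⊕b14⊕b15⊕b20⊕b21⊕b22⊕b23⊕b28⊕b29⊕b30⊕b31 = 0⊕0⊕1⊕1⊕0⊕1⊕1⊕0⊕0⊕0⊕1⊕0⊕0⊕1⊕0⊕1 = 1
s8: b8⊕b9⊕b10⊕b11⊕b12⊕b13⊕b14⊕b15⊕b24⊕b25⊕b26⊕b27⊕b28⊕b29⊕b30⊕b31 = 0⊕1⊕0⊕1⊕0⊕1⊕1⊕0⊕1⊕0⊕0⊕0⊕0⊕1⊕0⊕1 = 1
s16: b16⊕b17⊕b18⊕b19⊕b20⊕b21⊕b22⊕b23⊕b24⊕b25⊕b26⊕b27⊕b28⊕b29⊕b30⊕b31 = 0⊕0⊕0⊕0⊕0⊕0⊕1⊕0⊕1⊕0⊕0⊕0⊕0⊕1⊕0⊕1 = 0
Syndrome (s16...s1) = 01111 → position 15.
Flip bit 15: corrected codeword = 0010011010101110000001010000101
Data bits at positions 3,5,6,7,9,10,11,12,13,14,15,17,18,19,20,21,22,23,24,25,26,27,28,29,30,31: 10111010111000001010000101

10111010111000001010000101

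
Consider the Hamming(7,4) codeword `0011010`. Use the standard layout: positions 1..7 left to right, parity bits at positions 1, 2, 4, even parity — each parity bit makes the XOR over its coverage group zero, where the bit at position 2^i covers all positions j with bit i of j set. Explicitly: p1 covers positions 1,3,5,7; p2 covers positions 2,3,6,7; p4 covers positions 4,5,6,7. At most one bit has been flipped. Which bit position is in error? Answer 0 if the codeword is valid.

1

s1: b1⊕b3⊕b5⊕b7 = 0⊕1⊕0⊕0 = 1
s2: b2⊕b3⊕b6⊕b7 = 0⊕1⊕1⊕0 = 0
s4: b4⊕b5⊕b6⊕b7 = 1⊕0⊕1⊕0 = 0
Syndrome (s4...s1) = 001 → position 1.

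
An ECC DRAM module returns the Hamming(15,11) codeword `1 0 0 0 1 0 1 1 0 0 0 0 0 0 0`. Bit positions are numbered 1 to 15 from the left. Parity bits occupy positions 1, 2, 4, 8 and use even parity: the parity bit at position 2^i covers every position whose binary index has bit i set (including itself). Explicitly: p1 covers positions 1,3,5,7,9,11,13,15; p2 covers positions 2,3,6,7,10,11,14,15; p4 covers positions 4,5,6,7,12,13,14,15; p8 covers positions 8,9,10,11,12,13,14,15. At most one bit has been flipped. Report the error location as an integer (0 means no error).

s1: b1⊕b3⊕b5⊕b7⊕b9⊕b11⊕b13⊕b15 = 1⊕0⊕1⊕1⊕0⊕0⊕0⊕0 = 1
s2: b2⊕b3⊕b6⊕b7⊕b10⊕b11⊕b14⊕b15 = 0⊕0⊕0⊕1⊕0⊕0⊕0⊕0 = 1
s4: b4⊕b5⊕b6⊕b7⊕b12⊕b13⊕b14⊕b15 = 0⊕1⊕0⊕1⊕0⊕0⊕0⊕0 = 0
s8: b8⊕b9⊕b10⊕b11⊕b12⊕b13⊕b14⊕b15 = 1⊕0⊕0⊕0⊕0⊕0⊕0⊕0 = 1
Syndrome (s8...s1) = 1011 → position 11.

11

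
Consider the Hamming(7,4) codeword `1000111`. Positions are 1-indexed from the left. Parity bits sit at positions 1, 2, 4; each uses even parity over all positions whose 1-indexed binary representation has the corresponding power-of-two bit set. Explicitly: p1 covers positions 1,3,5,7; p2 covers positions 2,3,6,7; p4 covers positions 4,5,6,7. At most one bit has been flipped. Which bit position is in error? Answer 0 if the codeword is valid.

5

s1: b1⊕b3⊕b5⊕b7 = 1⊕0⊕1⊕1 = 1
s2: b2⊕b3⊕b6⊕b7 = 0⊕0⊕1⊕1 = 0
s4: b4⊕b5⊕b6⊕b7 = 0⊕1⊕1⊕1 = 1
Syndrome (s4...s1) = 101 → position 5.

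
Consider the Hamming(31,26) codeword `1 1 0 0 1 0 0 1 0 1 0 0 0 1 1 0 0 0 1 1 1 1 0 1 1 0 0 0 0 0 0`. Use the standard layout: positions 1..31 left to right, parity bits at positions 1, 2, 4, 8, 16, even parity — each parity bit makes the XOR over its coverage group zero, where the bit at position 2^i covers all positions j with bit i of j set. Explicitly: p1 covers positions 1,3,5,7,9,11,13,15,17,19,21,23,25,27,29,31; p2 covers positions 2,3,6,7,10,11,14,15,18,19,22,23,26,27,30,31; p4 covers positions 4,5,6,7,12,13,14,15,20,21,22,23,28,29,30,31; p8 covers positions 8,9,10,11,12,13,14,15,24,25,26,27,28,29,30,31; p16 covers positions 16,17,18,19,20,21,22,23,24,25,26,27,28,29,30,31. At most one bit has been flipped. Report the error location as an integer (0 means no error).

0

s1: b1⊕b3⊕b5⊕b7⊕b9⊕b11⊕b13⊕b15⊕b17⊕b19⊕b21⊕b23⊕b25⊕b27⊕b29⊕b31 = 1⊕0⊕1⊕0⊕0⊕0⊕0⊕1⊕0⊕1⊕1⊕0⊕1⊕0⊕0⊕0 = 0
s2: b2⊕b3⊕b6⊕b7⊕b10⊕b11⊕b14⊕b15⊕b18⊕b19⊕b22⊕b23⊕b26⊕b27⊕b30⊕b31 = 1⊕0⊕0⊕0⊕1⊕0⊕1⊕1⊕0⊕1⊕1⊕0⊕0⊕0⊕0⊕0 = 0
s4: b4⊕b5⊕b6⊕b7⊕b12⊕b13⊕b14⊕b15⊕b20⊕b21⊕b22⊕b23⊕b28⊕b29⊕b30⊕b31 = 0⊕1⊕0⊕0⊕0⊕0⊕1⊕1⊕1⊕1⊕1⊕0⊕0⊕0⊕0⊕0 = 0
s8: b8⊕b9⊕b10⊕b11⊕b12⊕b13⊕b14⊕b15⊕b24⊕b25⊕b26⊕b27⊕b28⊕b29⊕b30⊕b31 = 1⊕0⊕1⊕0⊕0⊕0⊕1⊕1⊕1⊕1⊕0⊕0⊕0⊕0⊕0⊕0 = 0
s16: b16⊕b17⊕b18⊕b19⊕b20⊕b21⊕b22⊕b23⊕b24⊕b25⊕b26⊕b27⊕b28⊕b29⊕b30⊕b31 = 0⊕0⊕0⊕1⊕1⊕1⊕1⊕0⊕1⊕1⊕0⊕0⊕0⊕0⊕0⊕0 = 0
Syndrome (s16...s1) = 00000 → position 0 (no error).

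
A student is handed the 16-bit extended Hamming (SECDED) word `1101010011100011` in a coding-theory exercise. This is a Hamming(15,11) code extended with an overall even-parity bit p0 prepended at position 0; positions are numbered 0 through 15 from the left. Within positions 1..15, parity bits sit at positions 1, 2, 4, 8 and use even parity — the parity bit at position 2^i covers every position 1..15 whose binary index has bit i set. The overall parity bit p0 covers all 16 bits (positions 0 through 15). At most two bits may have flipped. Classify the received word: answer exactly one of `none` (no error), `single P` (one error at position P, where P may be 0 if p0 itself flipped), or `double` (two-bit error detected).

s1: b1⊕b3⊕b5⊕b7⊕b9⊕b11⊕b13⊕b15 = 1⊕1⊕1⊕0⊕1⊕0⊕0⊕1 = 1
s2: b2⊕b3⊕b6⊕b7⊕b10⊕b11⊕b14⊕b15 = 0⊕1⊕0⊕0⊕1⊕0⊕1⊕1 = 0
s4: b4⊕b5⊕b6⊕b7⊕b12⊕b13⊕b14⊕b15 = 0⊕1⊕0⊕0⊕0⊕0⊕1⊕1 = 1
s8: b8⊕b9⊕b10⊕b11⊕b12⊕b13⊕b14⊕b15 = 1⊕1⊕1⊕0⊕0⊕0⊕1⊕1 = 1
Syndrome (s8...s1) = 1101 → position 13.
Overall parity (XOR of all 16 bits, including p0): 1⊕1⊕0⊕1⊕0⊕1⊕0⊕0⊕1⊕1⊕1⊕0⊕0⊕0⊕1⊕1 = 1
Overall=1, syndrome position=13 → single-bit error at position 13.

single 13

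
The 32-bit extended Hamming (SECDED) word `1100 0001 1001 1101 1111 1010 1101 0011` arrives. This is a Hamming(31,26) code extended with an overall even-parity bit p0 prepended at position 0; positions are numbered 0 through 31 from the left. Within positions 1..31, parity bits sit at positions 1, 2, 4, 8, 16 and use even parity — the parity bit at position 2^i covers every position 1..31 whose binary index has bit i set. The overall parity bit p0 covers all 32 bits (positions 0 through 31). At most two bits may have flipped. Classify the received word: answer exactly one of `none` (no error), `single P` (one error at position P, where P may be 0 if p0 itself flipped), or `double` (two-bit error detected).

single 18

s1: b1⊕b3⊕b5⊕b7⊕b9⊕b11⊕b13⊕b15⊕b17⊕b19⊕b21⊕b23⊕b25⊕b27⊕b29⊕b31 = 1⊕0⊕0⊕1⊕0⊕1⊕1⊕1⊕1⊕1⊕0⊕0⊕1⊕1⊕0⊕1 = 0
s2: b2⊕b3⊕b6⊕b7⊕b10⊕b11⊕b14⊕b15⊕b18⊕b19⊕b22⊕b23⊕b26⊕b27⊕b30⊕b31 = 0⊕0⊕0⊕1⊕0⊕1⊕0⊕1⊕1⊕1⊕1⊕0⊕0⊕1⊕1⊕1 = 1
s4: b4⊕b5⊕b6⊕b7⊕b12⊕b13⊕b14⊕b15⊕b20⊕b21⊕b22⊕b23⊕b28⊕b29⊕b30⊕b31 = 0⊕0⊕0⊕1⊕1⊕1⊕0⊕1⊕1⊕0⊕1⊕0⊕0⊕0⊕1⊕1 = 0
s8: b8⊕b9⊕b10⊕b11⊕b12⊕b13⊕b14⊕b15⊕b24⊕b25⊕b26⊕b27⊕b28⊕b29⊕b30⊕b31 = 1⊕0⊕0⊕1⊕1⊕1⊕0⊕1⊕1⊕1⊕0⊕1⊕0⊕0⊕1⊕1 = 0
s16: b16⊕b17⊕b18⊕b19⊕b20⊕b21⊕b22⊕b23⊕b24⊕b25⊕b26⊕b27⊕b28⊕b29⊕b30⊕b31 = 1⊕1⊕1⊕1⊕1⊕0⊕1⊕0⊕1⊕1⊕0⊕1⊕0⊕0⊕1⊕1 = 1
Syndrome (s16...s1) = 10010 → position 18.
Overall parity (XOR of all 32 bits, including p0): 1⊕1⊕0⊕0⊕0⊕0⊕0⊕1⊕1⊕0⊕0⊕1⊕1⊕1⊕0⊕1⊕1⊕1⊕1⊕1⊕1⊕0⊕1⊕0⊕1⊕1⊕0⊕1⊕0⊕0⊕1⊕1 = 1
Overall=1, syndrome position=18 → single-bit error at position 18.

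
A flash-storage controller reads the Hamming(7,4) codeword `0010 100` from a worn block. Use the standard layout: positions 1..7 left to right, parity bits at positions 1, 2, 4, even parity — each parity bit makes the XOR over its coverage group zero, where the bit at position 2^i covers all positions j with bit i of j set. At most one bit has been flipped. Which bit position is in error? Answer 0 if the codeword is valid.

6

s1: b1⊕b3⊕b5⊕b7 = 0⊕1⊕1⊕0 = 0
s2: b2⊕b3⊕b6⊕b7 = 0⊕1⊕0⊕0 = 1
s4: b4⊕b5⊕b6⊕b7 = 0⊕1⊕0⊕0 = 1
Syndrome (s4...s1) = 110 → position 6.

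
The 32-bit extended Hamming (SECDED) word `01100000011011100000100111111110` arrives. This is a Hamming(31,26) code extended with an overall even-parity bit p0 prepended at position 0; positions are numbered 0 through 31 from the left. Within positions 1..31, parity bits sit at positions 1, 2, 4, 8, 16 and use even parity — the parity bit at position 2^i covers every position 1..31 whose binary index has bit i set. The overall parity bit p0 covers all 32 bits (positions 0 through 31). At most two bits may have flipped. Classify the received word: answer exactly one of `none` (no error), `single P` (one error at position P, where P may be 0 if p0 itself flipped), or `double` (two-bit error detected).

s1: b1⊕b3⊕b5⊕b7⊕b9⊕b11⊕b13⊕b15⊕b17⊕b19⊕b21⊕b23⊕b25⊕b27⊕b29⊕b31 = 1⊕0⊕0⊕0⊕1⊕0⊕1⊕0⊕0⊕0⊕0⊕1⊕1⊕1⊕1⊕0 = 1
s2: b2⊕b3⊕b6⊕b7⊕b10⊕b11⊕b14⊕b15⊕b18⊕b19⊕b22⊕b23⊕b26⊕b27⊕b30⊕b31 = 1⊕0⊕0⊕0⊕1⊕0⊕1⊕0⊕0⊕0⊕0⊕1⊕1⊕1⊕1⊕0 = 1
s4: b4⊕b5⊕b6⊕b7⊕b12⊕b13⊕b14⊕b15⊕b20⊕b21⊕b22⊕b23⊕b28⊕b29⊕b30⊕b31 = 0⊕0⊕0⊕0⊕1⊕1⊕1⊕0⊕1⊕0⊕0⊕1⊕1⊕1⊕1⊕0 = 0
s8: b8⊕b9⊕b10⊕b11⊕b12⊕b13⊕b14⊕b15⊕b24⊕b25⊕b26⊕b27⊕b28⊕b29⊕b30⊕b31 = 0⊕1⊕1⊕0⊕1⊕1⊕1⊕0⊕1⊕1⊕1⊕1⊕1⊕1⊕1⊕0 = 0
s16: b16⊕b17⊕b18⊕b19⊕b20⊕b21⊕b22⊕b23⊕b24⊕b25⊕b26⊕b27⊕b28⊕b29⊕b30⊕b31 = 0⊕0⊕0⊕0⊕1⊕0⊕0⊕1⊕1⊕1⊕1⊕1⊕1⊕1⊕1⊕0 = 1
Syndrome (s16...s1) = 10011 → position 19.
Overall parity (XOR of all 32 bits, including p0): 0⊕1⊕1⊕0⊕0⊕0⊕0⊕0⊕0⊕1⊕1⊕0⊕1⊕1⊕1⊕0⊕0⊕0⊕0⊕0⊕1⊕0⊕0⊕1⊕1⊕1⊕1⊕1⊕1⊕1⊕1⊕0 = 0
Overall=0, syndrome position=19 → double-bit error detected (uncorrectable).

double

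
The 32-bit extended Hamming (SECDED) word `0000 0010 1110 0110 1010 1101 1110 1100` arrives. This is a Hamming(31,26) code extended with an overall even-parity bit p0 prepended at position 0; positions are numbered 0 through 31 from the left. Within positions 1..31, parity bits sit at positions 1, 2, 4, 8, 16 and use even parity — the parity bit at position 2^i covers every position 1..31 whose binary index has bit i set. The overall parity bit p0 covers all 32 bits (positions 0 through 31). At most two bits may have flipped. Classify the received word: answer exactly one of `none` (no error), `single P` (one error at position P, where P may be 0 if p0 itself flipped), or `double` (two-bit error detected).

none

s1: b1⊕b3⊕b5⊕b7⊕b9⊕b11⊕b13⊕b15⊕b17⊕b19⊕b21⊕b23⊕b25⊕b27⊕b29⊕b31 = 0⊕0⊕0⊕0⊕1⊕0⊕1⊕0⊕0⊕0⊕1⊕1⊕1⊕0⊕1⊕0 = 0
s2: b2⊕b3⊕b6⊕b7⊕b10⊕b11⊕b14⊕b15⊕b18⊕b19⊕b22⊕b23⊕b26⊕b27⊕b30⊕b31 = 0⊕0⊕1⊕0⊕1⊕0⊕1⊕0⊕1⊕0⊕0⊕1⊕1⊕0⊕0⊕0 = 0
s4: b4⊕b5⊕b6⊕b7⊕b12⊕b13⊕b14⊕b15⊕b20⊕b21⊕b22⊕b23⊕b28⊕b29⊕b30⊕b31 = 0⊕0⊕1⊕0⊕0⊕1⊕1⊕0⊕1⊕1⊕0⊕1⊕1⊕1⊕0⊕0 = 0
s8: b8⊕b9⊕b10⊕b11⊕b12⊕b13⊕b14⊕b15⊕b24⊕b25⊕b26⊕b27⊕b28⊕b29⊕b30⊕b31 = 1⊕1⊕1⊕0⊕0⊕1⊕1⊕0⊕1⊕1⊕1⊕0⊕1⊕1⊕0⊕0 = 0
s16: b16⊕b17⊕b18⊕b19⊕b20⊕b21⊕b22⊕b23⊕b24⊕b25⊕b26⊕b27⊕b28⊕b29⊕b30⊕b31 = 1⊕0⊕1⊕0⊕1⊕1⊕0⊕1⊕1⊕1⊕1⊕0⊕1⊕1⊕0⊕0 = 0
Syndrome (s16...s1) = 00000 → position 0 (no error).
Overall parity (XOR of all 32 bits, including p0): 0⊕0⊕0⊕0⊕0⊕0⊕1⊕0⊕1⊕1⊕1⊕0⊕0⊕1⊕1⊕0⊕1⊕0⊕1⊕0⊕1⊕1⊕0⊕1⊕1⊕1⊕1⊕0⊕1⊕1⊕0⊕0 = 0
Overall=0, syndrome position=0 → no error.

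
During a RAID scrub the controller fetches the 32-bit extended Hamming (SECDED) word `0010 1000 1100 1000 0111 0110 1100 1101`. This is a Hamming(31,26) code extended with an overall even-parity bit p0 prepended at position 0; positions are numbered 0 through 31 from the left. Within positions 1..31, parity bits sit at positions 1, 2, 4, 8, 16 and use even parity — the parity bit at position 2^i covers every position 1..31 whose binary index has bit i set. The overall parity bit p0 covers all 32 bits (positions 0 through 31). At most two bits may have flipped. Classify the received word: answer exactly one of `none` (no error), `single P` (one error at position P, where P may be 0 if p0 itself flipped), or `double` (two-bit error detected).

s1: b1⊕b3⊕b5⊕b7⊕b9⊕b11⊕b13⊕b15⊕b17⊕b19⊕b21⊕b23⊕b25⊕b27⊕b29⊕b31 = 0⊕0⊕0⊕0⊕1⊕0⊕0⊕0⊕1⊕1⊕1⊕0⊕1⊕0⊕1⊕1 = 1
s2: b2⊕b3⊕b6⊕b7⊕b10⊕b11⊕b14⊕b15⊕b18⊕b19⊕b22⊕b23⊕b26⊕b27⊕b30⊕b31 = 1⊕0⊕0⊕0⊕0⊕0⊕0⊕0⊕1⊕1⊕1⊕0⊕0⊕0⊕0⊕1 = 1
s4: b4⊕b5⊕b6⊕b7⊕b12⊕b13⊕b14⊕b15⊕b20⊕b21⊕b22⊕b23⊕b28⊕b29⊕b30⊕b31 = 1⊕0⊕0⊕0⊕1⊕0⊕0⊕0⊕0⊕1⊕1⊕0⊕1⊕1⊕0⊕1 = 1
s8: b8⊕b9⊕b10⊕b11⊕b12⊕b13⊕b14⊕b15⊕b24⊕b25⊕b26⊕b27⊕b28⊕b29⊕b30⊕b31 = 1⊕1⊕0⊕0⊕1⊕0⊕0⊕0⊕1⊕1⊕0⊕0⊕1⊕1⊕0⊕1 = 0
s16: b16⊕b17⊕b18⊕b19⊕b20⊕b21⊕b22⊕b23⊕b24⊕b25⊕b26⊕b27⊕b28⊕b29⊕b30⊕b31 = 0⊕1⊕1⊕1⊕0⊕1⊕1⊕0⊕1⊕1⊕0⊕0⊕1⊕1⊕0⊕1 = 0
Syndrome (s16...s1) = 00111 → position 7.
Overall parity (XOR of all 32 bits, including p0): 0⊕0⊕1⊕0⊕1⊕0⊕0⊕0⊕1⊕1⊕0⊕0⊕1⊕0⊕0⊕0⊕0⊕1⊕1⊕1⊕0⊕1⊕1⊕0⊕1⊕1⊕0⊕0⊕1⊕1⊕0⊕1 = 1
Overall=1, syndrome position=7 → single-bit error at position 7.

single 7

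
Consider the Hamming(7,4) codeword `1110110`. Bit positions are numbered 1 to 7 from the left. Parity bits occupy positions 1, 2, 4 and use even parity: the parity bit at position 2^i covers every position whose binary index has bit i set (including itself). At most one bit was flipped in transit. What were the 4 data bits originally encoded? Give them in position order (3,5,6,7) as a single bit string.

s1: b1⊕b3⊕b5⊕b7 = 1⊕1⊕1⊕0 = 1
s2: b2⊕b3⊕b6⊕b7 = 1⊕1⊕1⊕0 = 1
s4: b4⊕b5⊕b6⊕b7 = 0⊕1⊕1⊕0 = 0
Syndrome (s4...s1) = 011 → position 3.
Flip bit 3: corrected codeword = 1100110
Data bits at positions 3,5,6,7: 0110

0110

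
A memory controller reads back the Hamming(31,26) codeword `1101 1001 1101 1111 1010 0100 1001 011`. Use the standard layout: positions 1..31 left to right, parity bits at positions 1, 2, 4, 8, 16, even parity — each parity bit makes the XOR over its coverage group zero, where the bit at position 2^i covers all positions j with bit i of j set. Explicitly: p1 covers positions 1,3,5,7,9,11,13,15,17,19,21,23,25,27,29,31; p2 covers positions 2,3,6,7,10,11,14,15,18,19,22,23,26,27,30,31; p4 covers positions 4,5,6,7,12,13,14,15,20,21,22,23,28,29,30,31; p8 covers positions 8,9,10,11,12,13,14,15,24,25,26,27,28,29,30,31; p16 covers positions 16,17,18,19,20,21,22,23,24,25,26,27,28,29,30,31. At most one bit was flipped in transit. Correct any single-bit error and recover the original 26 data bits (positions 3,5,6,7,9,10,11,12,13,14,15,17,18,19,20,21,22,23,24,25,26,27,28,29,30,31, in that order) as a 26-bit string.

s1: b1⊕b3⊕b5⊕b7⊕b9⊕b11⊕b13⊕b15⊕b17⊕b19⊕b21⊕b23⊕b25⊕b27⊕b29⊕b31 = 1⊕0⊕1⊕0⊕1⊕0⊕1⊕1⊕1⊕1⊕0⊕0⊕1⊕0⊕0⊕1 = 1
s2: b2⊕b3⊕b6⊕b7⊕b10⊕b11⊕b14⊕b15⊕b18⊕b19⊕b22⊕b23⊕b26⊕b27⊕b30⊕b31 = 1⊕0⊕0⊕0⊕1⊕0⊕1⊕1⊕0⊕1⊕1⊕0⊕0⊕0⊕1⊕1 = 0
s4: b4⊕b5⊕b6⊕b7⊕b12⊕b13⊕b14⊕b15⊕b20⊕b21⊕b22⊕b23⊕b28⊕b29⊕b30⊕b31 = 1⊕1⊕0⊕0⊕1⊕1⊕1⊕1⊕0⊕0⊕1⊕0⊕1⊕0⊕1⊕1 = 0
s8: b8⊕b9⊕b10⊕b11⊕b12⊕b13⊕b14⊕b15⊕b24⊕b25⊕b26⊕b27⊕b28⊕b29⊕b30⊕b31 = 1⊕1⊕1⊕0⊕1⊕1⊕1⊕1⊕0⊕1⊕0⊕0⊕1⊕0⊕1⊕1 = 1
s16: b16⊕b17⊕b18⊕b19⊕b20⊕b21⊕b22⊕b23⊕b24⊕b25⊕b26⊕b27⊕b28⊕b29⊕b30⊕b31 = 1⊕1⊕0⊕1⊕0⊕0⊕1⊕0⊕0⊕1⊕0⊕0⊕1⊕0⊕1⊕1 = 0
Syndrome (s16...s1) = 01001 → position 9.
Flip bit 9: corrected codeword = 1101100101011111101001001001011
Data bits at positions 3,5,6,7,9,10,11,12,13,14,15,17,18,19,20,21,22,23,24,25,26,27,28,29,30,31: 01000101111101001001001011

01000101111101001001001011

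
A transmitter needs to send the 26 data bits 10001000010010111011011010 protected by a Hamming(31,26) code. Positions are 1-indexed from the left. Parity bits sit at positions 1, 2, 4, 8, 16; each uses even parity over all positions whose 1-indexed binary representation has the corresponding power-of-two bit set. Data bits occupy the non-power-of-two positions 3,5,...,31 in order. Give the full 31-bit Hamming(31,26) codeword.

Place data bits at non-power-of-two positions: b3=1, b5=0, b6=0, b7=0, b9=1, b10=0, b11=0, b12=0, b13=0, b14=1, b15=0, b17=0, b18=1, b19=0, b20=1, b21=1, b22=1, b23=0, b24=1, b25=1, b26=0, b27=1, b28=1, b29=0, b30=1, b31=0.
p1 = XOR of data positions {3,5,7,9,11,13,15,17,19,21,23,25,27,29,31} = 1⊕0⊕0⊕1⊕0⊕0⊕0⊕0⊕0⊕1⊕0⊕1⊕1⊕0⊕0 = 1
p2 = XOR of data positions {3,6,7,10,11,14,15,18,19,22,23,26,27,30,31} = 1⊕0⊕0⊕0⊕0⊕1⊕0⊕1⊕0⊕1⊕0⊕0⊕1⊕1⊕0 = 0
p4 = XOR of data positions {5,6,7,12,13,14,15,20,21,22,23,28,29,30,31} = 0⊕0⊕0⊕0⊕0⊕1⊕0⊕1⊕1⊕1⊕0⊕1⊕0⊕1⊕0 = 0
p8 = XOR of data positions {9,10,11,12,13,14,15,24,25,26,27,28,29,30,31} = 1⊕0⊕0⊕0⊕0⊕1⊕0⊕1⊕1⊕0⊕1⊕1⊕0⊕1⊕0 = 1
p16 = XOR of data positions {17,18,19,20,21,22,23,24,25,26,27,28,29,30,31} = 0⊕1⊕0⊕1⊕1⊕1⊕0⊕1⊕1⊕0⊕1⊕1⊕0⊕1⊕0 = 1
Codeword b1..b31 = 1010000110000101010111011011010

1010000110000101010111011011010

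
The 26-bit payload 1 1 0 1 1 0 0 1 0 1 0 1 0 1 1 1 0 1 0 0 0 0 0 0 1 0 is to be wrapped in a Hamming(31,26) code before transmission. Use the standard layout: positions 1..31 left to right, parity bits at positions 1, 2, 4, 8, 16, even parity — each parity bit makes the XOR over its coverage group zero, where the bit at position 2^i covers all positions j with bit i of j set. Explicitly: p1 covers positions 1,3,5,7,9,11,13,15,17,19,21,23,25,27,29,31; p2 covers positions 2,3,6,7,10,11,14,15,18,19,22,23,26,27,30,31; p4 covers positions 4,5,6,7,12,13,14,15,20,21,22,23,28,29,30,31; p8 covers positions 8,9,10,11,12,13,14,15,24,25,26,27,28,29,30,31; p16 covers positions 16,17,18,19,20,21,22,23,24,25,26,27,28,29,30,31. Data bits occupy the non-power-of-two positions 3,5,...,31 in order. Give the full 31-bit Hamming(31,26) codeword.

Place data bits at non-power-of-two positions: b3=1, b5=1, b6=0, b7=1, b9=1, b10=0, b11=0, b12=1, b13=0, b14=1, b15=0, b17=1, b18=0, b19=1, b20=1, b21=1, b22=0, b23=1, b24=0, b25=0, b26=0, b27=0, b28=0, b29=0, b30=1, b31=0.
p1 = XOR of data positions {3,5,7,9,11,13,15,17,19,21,23,25,27,29,31} = 1⊕1⊕1⊕1⊕0⊕0⊕0⊕1⊕1⊕1⊕1⊕0⊕0⊕0⊕0 = 0
p2 = XOR of data positions {3,6,7,10,11,14,15,18,19,22,23,26,27,30,31} = 1⊕0⊕1⊕0⊕0⊕1⊕0⊕0⊕1⊕0⊕1⊕0⊕0⊕1⊕0 = 0
p4 = XOR of data positions {5,6,7,12,13,14,15,20,21,22,23,28,29,30,31} = 1⊕0⊕1⊕1⊕0⊕1⊕0⊕1⊕1⊕0⊕1⊕0⊕0⊕1⊕0 = 0
p8 = XOR of data positions {9,10,11,12,13,14,15,24,25,26,27,28,29,30,31} = 1⊕0⊕0⊕1⊕0⊕1⊕0⊕0⊕0⊕0⊕0⊕0⊕0⊕1⊕0 = 0
p16 = XOR of data positions {17,18,19,20,21,22,23,24,25,26,27,28,29,30,31} = 1⊕0⊕1⊕1⊕1⊕0⊕1⊕0⊕0⊕0⊕0⊕0⊕0⊕1⊕0 = 0
Codeword b1..b31 = 0010101010010100101110100000010

0010101010010100101110100000010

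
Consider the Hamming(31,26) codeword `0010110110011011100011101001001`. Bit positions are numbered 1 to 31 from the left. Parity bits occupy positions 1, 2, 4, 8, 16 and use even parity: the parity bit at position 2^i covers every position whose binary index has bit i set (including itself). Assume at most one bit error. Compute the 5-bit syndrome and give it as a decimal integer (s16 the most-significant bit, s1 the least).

s1: b1⊕b3⊕b5⊕b7⊕b9⊕b11⊕b13⊕b15⊕b17⊕b19⊕b21⊕b23⊕b25⊕b27⊕b29⊕b31 = 0⊕1⊕1⊕0⊕1⊕0⊕1⊕1⊕1⊕0⊕1⊕1⊕1⊕0⊕0⊕1 = 0
s2: b2⊕b3⊕b6⊕b7⊕b10⊕b11⊕b14⊕b15⊕b18⊕b19⊕b22⊕b23⊕b26⊕b27⊕b30⊕b31 = 0⊕1⊕1⊕0⊕0⊕0⊕0⊕1⊕0⊕0⊕1⊕1⊕0⊕0⊕0⊕1 = 0
s4: b4⊕b5⊕b6⊕b7⊕b12⊕b13⊕b14⊕b15⊕b20⊕b21⊕b22⊕b23⊕b28⊕b29⊕b30⊕b31 = 0⊕1⊕1⊕0⊕1⊕1⊕0⊕1⊕0⊕1⊕1⊕1⊕1⊕0⊕0⊕1 = 0
s8: b8⊕b9⊕b10⊕b11⊕b12⊕b13⊕b14⊕b15⊕b24⊕b25⊕b26⊕b27⊕b28⊕b29⊕b30⊕b31 = 1⊕1⊕0⊕0⊕1⊕1⊕0⊕1⊕0⊕1⊕0⊕0⊕1⊕0⊕0⊕1 = 0
s16: b16⊕b17⊕b18⊕b19⊕b20⊕b21⊕b22⊕b23⊕b24⊕b25⊕b26⊕b27⊕b28⊕b29⊕b30⊕b31 = 1⊕1⊕0⊕0⊕0⊕1⊕1⊕1⊕0⊕1⊕0⊕0⊕1⊕0⊕0⊕1 = 0
Syndrome (s16...s1) = 00000 → position 0 (no error).

0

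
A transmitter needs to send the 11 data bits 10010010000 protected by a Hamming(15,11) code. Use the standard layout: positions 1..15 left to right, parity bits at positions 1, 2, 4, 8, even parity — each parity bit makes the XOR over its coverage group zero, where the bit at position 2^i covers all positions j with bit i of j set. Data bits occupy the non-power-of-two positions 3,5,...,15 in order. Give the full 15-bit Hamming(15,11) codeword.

111100110010000

Place data bits at non-power-of-two positions: b3=1, b5=0, b6=0, b7=1, b9=0, b10=0, b11=1, b12=0, b13=0, b14=0, b15=0.
p1 = XOR of data positions {3,5,7,9,11,13,15} = 1⊕0⊕1⊕0⊕1⊕0⊕0 = 1
p2 = XOR of data positions {3,6,7,10,11,14,15} = 1⊕0⊕1⊕0⊕1⊕0⊕0 = 1
p4 = XOR of data positions {5,6,7,12,13,14,15} = 0⊕0⊕1⊕0⊕0⊕0⊕0 = 1
p8 = XOR of data positions {9,10,11,12,13,14,15} = 0⊕0⊕1⊕0⊕0⊕0⊕0 = 1
Codeword b1..b15 = 111100110010000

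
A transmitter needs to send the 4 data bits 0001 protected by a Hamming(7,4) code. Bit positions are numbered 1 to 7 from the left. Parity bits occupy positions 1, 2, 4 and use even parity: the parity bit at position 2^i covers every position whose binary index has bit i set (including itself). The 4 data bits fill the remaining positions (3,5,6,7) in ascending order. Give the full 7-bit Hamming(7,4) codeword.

Place data bits at non-power-of-two positions: b3=0, b5=0, b6=0, b7=1.
p1 = XOR of data positions {3,5,7} = 0⊕0⊕1 = 1
p2 = XOR of data positions {3,6,7} = 0⊕0⊕1 = 1
p4 = XOR of data positions {5,6,7} = 0⊕0⊕1 = 1
Codeword b1..b7 = 1101001

1101001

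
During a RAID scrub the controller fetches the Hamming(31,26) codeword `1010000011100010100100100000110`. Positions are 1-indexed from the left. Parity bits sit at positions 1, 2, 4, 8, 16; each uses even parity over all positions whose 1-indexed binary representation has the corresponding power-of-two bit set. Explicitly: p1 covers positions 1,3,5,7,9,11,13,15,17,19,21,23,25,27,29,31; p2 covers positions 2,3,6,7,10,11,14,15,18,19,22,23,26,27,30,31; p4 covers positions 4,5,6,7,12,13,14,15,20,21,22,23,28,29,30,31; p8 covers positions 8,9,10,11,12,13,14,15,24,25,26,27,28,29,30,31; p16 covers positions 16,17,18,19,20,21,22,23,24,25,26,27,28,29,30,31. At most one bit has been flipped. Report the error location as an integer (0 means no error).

20

s1: b1⊕b3⊕b5⊕b7⊕b9⊕b11⊕b13⊕b15⊕b17⊕b19⊕b21⊕b23⊕b25⊕b27⊕b29⊕b31 = 1⊕1⊕0⊕0⊕1⊕1⊕0⊕1⊕1⊕0⊕0⊕1⊕0⊕0⊕1⊕0 = 0
s2: b2⊕b3⊕b6⊕b7⊕b10⊕b11⊕b14⊕b15⊕b18⊕b19⊕b22⊕b23⊕b26⊕b27⊕b30⊕b31 = 0⊕1⊕0⊕0⊕1⊕1⊕0⊕1⊕0⊕0⊕0⊕1⊕0⊕0⊕1⊕0 = 0
s4: b4⊕b5⊕b6⊕b7⊕b12⊕b13⊕b14⊕b15⊕b20⊕b21⊕b22⊕b23⊕b28⊕b29⊕b30⊕b31 = 0⊕0⊕0⊕0⊕0⊕0⊕0⊕1⊕1⊕0⊕0⊕1⊕0⊕1⊕1⊕0 = 1
s8: b8⊕b9⊕b10⊕b11⊕b12⊕b13⊕b14⊕b15⊕b24⊕b25⊕b26⊕b27⊕b28⊕b29⊕b30⊕b31 = 0⊕1⊕1⊕1⊕0⊕0⊕0⊕1⊕0⊕0⊕0⊕0⊕0⊕1⊕1⊕0 = 0
s16: b16⊕b17⊕b18⊕b19⊕b20⊕b21⊕b22⊕b23⊕b24⊕b25⊕b26⊕b27⊕b28⊕b29⊕b30⊕b31 = 0⊕1⊕0⊕0⊕1⊕0⊕0⊕1⊕0⊕0⊕0⊕0⊕0⊕1⊕1⊕0 = 1
Syndrome (s16...s1) = 10100 → position 20.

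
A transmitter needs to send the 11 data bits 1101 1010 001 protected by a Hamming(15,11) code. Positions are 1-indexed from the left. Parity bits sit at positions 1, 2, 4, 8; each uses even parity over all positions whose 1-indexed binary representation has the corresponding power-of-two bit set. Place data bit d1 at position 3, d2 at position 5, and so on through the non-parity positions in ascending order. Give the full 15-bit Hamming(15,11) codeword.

Place data bits at non-power-of-two positions: b3=1, b5=1, b6=0, b7=1, b9=1, b10=0, b11=1, b12=0, b13=0, b14=0, b15=1.
p1 = XOR of data positions {3,5,7,9,11,13,15} = 1⊕1⊕1⊕1⊕1⊕0⊕1 = 0
p2 = XOR of data positions {3,6,7,10,11,14,15} = 1⊕0⊕1⊕0⊕1⊕0⊕1 = 0
p4 = XOR of data positions {5,6,7,12,13,14,15} = 1⊕0⊕1⊕0⊕0⊕0⊕1 = 1
p8 = XOR of data positions {9,10,11,12,13,14,15} = 1⊕0⊕1⊕0⊕0⊕0⊕1 = 1
Codeword b1..b15 = 001110111010001

001110111010001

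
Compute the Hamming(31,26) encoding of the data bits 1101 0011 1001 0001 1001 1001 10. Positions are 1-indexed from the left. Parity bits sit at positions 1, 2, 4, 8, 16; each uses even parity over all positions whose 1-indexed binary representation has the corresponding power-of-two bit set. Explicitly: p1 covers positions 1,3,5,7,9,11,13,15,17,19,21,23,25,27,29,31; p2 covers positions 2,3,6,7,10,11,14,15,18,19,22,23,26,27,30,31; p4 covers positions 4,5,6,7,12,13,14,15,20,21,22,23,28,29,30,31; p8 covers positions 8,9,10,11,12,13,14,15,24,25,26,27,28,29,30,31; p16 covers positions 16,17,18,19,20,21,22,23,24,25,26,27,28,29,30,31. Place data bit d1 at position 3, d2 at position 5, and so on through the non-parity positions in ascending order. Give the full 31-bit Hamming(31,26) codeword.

1010101100111001100011001100110

Place data bits at non-power-of-two positions: b3=1, b5=1, b6=0, b7=1, b9=0, b10=0, b11=1, b12=1, b13=1, b14=0, b15=0, b17=1, b18=0, b19=0, b20=0, b21=1, b22=1, b23=0, b24=0, b25=1, b26=1, b27=0, b28=0, b29=1, b30=1, b31=0.
p1 = XOR of data positions {3,5,7,9,11,13,15,17,19,21,23,25,27,29,31} = 1⊕1⊕1⊕0⊕1⊕1⊕0⊕1⊕0⊕1⊕0⊕1⊕0⊕1⊕0 = 1
p2 = XOR of data positions {3,6,7,10,11,14,15,18,19,22,23,26,27,30,31} = 1⊕0⊕1⊕0⊕1⊕0⊕0⊕0⊕0⊕1⊕0⊕1⊕0⊕1⊕0 = 0
p4 = XOR of data positions {5,6,7,12,13,14,15,20,21,22,23,28,29,30,31} = 1⊕0⊕1⊕1⊕1⊕0⊕0⊕0⊕1⊕1⊕0⊕0⊕1⊕1⊕0 = 0
p8 = XOR of data positions {9,10,11,12,13,14,15,24,25,26,27,28,29,30,31} = 0⊕0⊕1⊕1⊕1⊕0⊕0⊕0⊕1⊕1⊕0⊕0⊕1⊕1⊕0 = 1
p16 = XOR of data positions {17,18,19,20,21,22,23,24,25,26,27,28,29,30,31} = 1⊕0⊕0⊕0⊕1⊕1⊕0⊕0⊕1⊕1⊕0⊕0⊕1⊕1⊕0 = 1
Codeword b1..b31 = 1010101100111001100011001100110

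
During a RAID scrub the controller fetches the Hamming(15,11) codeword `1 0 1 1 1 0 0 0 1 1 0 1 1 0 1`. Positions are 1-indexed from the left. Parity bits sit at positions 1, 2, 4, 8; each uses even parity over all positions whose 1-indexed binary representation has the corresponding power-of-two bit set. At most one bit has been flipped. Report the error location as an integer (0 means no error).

s1: b1⊕b3⊕b5⊕b7⊕b9⊕b11⊕b13⊕b15 = 1⊕1⊕1⊕0⊕1⊕0⊕1⊕1 = 0
s2: b2⊕b3⊕b6⊕b7⊕b10⊕b11⊕b14⊕b15 = 0⊕1⊕0⊕0⊕1⊕0⊕0⊕1 = 1
s4: b4⊕b5⊕b6⊕b7⊕b12⊕b13⊕b14⊕b15 = 1⊕1⊕0⊕0⊕1⊕1⊕0⊕1 = 1
s8: b8⊕b9⊕b10⊕b11⊕b12⊕b13⊕b14⊕b15 = 0⊕1⊕1⊕0⊕1⊕1⊕0⊕1 = 1
Syndrome (s8...s1) = 1110 → position 14.

14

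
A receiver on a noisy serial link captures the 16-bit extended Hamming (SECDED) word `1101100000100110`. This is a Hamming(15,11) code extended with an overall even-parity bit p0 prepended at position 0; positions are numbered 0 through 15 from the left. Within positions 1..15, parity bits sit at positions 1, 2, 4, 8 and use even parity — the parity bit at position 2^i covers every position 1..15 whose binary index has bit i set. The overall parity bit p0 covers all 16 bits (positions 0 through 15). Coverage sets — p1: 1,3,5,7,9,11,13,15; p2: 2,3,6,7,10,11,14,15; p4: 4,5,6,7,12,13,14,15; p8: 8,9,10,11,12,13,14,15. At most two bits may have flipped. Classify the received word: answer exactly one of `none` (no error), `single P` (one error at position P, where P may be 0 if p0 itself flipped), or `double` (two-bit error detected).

single 15

s1: b1⊕b3⊕b5⊕b7⊕b9⊕b11⊕b13⊕b15 = 1⊕1⊕0⊕0⊕0⊕0⊕1⊕0 = 1
s2: b2⊕b3⊕b6⊕b7⊕b10⊕b11⊕b14⊕b15 = 0⊕1⊕0⊕0⊕1⊕0⊕1⊕0 = 1
s4: b4⊕b5⊕b6⊕b7⊕b12⊕b13⊕b14⊕b15 = 1⊕0⊕0⊕0⊕0⊕1⊕1⊕0 = 1
s8: b8⊕b9⊕b10⊕b11⊕b12⊕b13⊕b14⊕b15 = 0⊕0⊕1⊕0⊕0⊕1⊕1⊕0 = 1
Syndrome (s8...s1) = 1111 → position 15.
Overall parity (XOR of all 16 bits, including p0): 1⊕1⊕0⊕1⊕1⊕0⊕0⊕0⊕0⊕0⊕1⊕0⊕0⊕1⊕1⊕0 = 1
Overall=1, syndrome position=15 → single-bit error at position 15.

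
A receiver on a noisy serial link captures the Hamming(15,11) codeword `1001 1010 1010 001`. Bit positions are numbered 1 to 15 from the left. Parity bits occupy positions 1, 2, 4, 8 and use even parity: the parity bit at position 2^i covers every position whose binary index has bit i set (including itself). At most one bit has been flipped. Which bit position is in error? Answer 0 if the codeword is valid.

10

s1: b1⊕b3⊕b5⊕b7⊕b9⊕b11⊕b13⊕b15 = 1⊕0⊕1⊕1⊕1⊕1⊕0⊕1 = 0
s2: b2⊕b3⊕b6⊕b7⊕b10⊕b11⊕b14⊕b15 = 0⊕0⊕0⊕1⊕0⊕1⊕0⊕1 = 1
s4: b4⊕b5⊕b6⊕b7⊕b12⊕b13⊕b14⊕b15 = 1⊕1⊕0⊕1⊕0⊕0⊕0⊕1 = 0
s8: b8⊕b9⊕b10⊕b11⊕b12⊕b13⊕b14⊕b15 = 0⊕1⊕0⊕1⊕0⊕0⊕0⊕1 = 1
Syndrome (s8...s1) = 1010 → position 10.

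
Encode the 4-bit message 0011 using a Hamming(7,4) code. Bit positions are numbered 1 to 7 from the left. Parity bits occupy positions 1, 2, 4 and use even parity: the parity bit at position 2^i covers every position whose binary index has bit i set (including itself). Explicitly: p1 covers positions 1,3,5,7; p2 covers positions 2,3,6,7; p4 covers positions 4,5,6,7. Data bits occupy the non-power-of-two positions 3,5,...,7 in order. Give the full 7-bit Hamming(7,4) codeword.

Place data bits at non-power-of-two positions: b3=0, b5=0, b6=1, b7=1.
p1 = XOR of data positions {3,5,7} = 0⊕0⊕1 = 1
p2 = XOR of data positions {3,6,7} = 0⊕1⊕1 = 0
p4 = XOR of data positions {5,6,7} = 0⊕1⊕1 = 0
Codeword b1..b7 = 1000011

1000011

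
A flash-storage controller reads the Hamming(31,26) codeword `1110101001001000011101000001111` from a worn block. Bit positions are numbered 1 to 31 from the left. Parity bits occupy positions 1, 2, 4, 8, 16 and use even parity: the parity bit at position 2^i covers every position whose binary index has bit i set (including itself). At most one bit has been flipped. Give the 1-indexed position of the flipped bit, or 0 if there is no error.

6

s1: b1⊕b3⊕b5⊕b7⊕b9⊕b11⊕b13⊕b15⊕b17⊕b19⊕b21⊕b23⊕b25⊕b27⊕b29⊕b31 = 1⊕1⊕1⊕1⊕0⊕0⊕1⊕0⊕0⊕1⊕0⊕0⊕0⊕0⊕1⊕1 = 0
s2: b2⊕b3⊕b6⊕b7⊕b10⊕b11⊕b14⊕b15⊕b18⊕b19⊕b22⊕b23⊕b26⊕b27⊕b30⊕b31 = 1⊕1⊕0⊕1⊕1⊕0⊕0⊕0⊕1⊕1⊕1⊕0⊕0⊕0⊕1⊕1 = 1
s4: b4⊕b5⊕b6⊕b7⊕b12⊕b13⊕b14⊕b15⊕b20⊕b21⊕b22⊕b23⊕b28⊕b29⊕b30⊕b31 = 0⊕1⊕0⊕1⊕0⊕1⊕0⊕0⊕1⊕0⊕1⊕0⊕1⊕1⊕1⊕1 = 1
s8: b8⊕b9⊕b10⊕b11⊕b12⊕b13⊕b14⊕b15⊕b24⊕b25⊕b26⊕b27⊕b28⊕b29⊕b30⊕b31 = 0⊕0⊕1⊕0⊕0⊕1⊕0⊕0⊕0⊕0⊕0⊕0⊕1⊕1⊕1⊕1 = 0
s16: b16⊕b17⊕b18⊕b19⊕b20⊕b21⊕b22⊕b23⊕b24⊕b25⊕b26⊕b27⊕b28⊕b29⊕b30⊕b31 = 0⊕0⊕1⊕1⊕1⊕0⊕1⊕0⊕0⊕0⊕0⊕0⊕1⊕1⊕1⊕1 = 0
Syndrome (s16...s1) = 00110 → position 6.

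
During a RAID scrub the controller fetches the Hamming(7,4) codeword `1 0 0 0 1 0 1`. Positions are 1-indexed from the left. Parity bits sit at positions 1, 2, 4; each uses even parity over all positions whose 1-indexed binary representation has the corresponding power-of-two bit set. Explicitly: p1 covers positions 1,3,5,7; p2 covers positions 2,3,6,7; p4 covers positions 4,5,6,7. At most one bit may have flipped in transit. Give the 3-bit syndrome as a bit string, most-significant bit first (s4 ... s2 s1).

011

s1: b1⊕b3⊕b5⊕b7 = 1⊕0⊕1⊕1 = 1
s2: b2⊕b3⊕b6⊕b7 = 0⊕0⊕0⊕1 = 1
s4: b4⊕b5⊕b6⊕b7 = 0⊕1⊕0⊕1 = 0
Syndrome (s4...s1) = 011 → position 3.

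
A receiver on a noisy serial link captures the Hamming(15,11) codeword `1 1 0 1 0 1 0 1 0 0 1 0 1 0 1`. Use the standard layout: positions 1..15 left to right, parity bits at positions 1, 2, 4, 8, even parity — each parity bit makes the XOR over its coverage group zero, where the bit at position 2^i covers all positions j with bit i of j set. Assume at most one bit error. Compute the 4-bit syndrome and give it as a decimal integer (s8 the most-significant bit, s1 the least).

s1: b1⊕b3⊕b5⊕b7⊕b9⊕b11⊕b13⊕b15 = 1⊕0⊕0⊕0⊕0⊕1⊕1⊕1 = 0
s2: b2⊕b3⊕b6⊕b7⊕b10⊕b11⊕b14⊕b15 = 1⊕0⊕1⊕0⊕0⊕1⊕0⊕1 = 0
s4: b4⊕b5⊕b6⊕b7⊕b12⊕b13⊕b14⊕b15 = 1⊕0⊕1⊕0⊕0⊕1⊕0⊕1 = 0
s8: b8⊕b9⊕b10⊕b11⊕b12⊕b13⊕b14⊕b15 = 1⊕0⊕0⊕1⊕0⊕1⊕0⊕1 = 0
Syndrome (s8...s1) = 0000 → position 0 (no error).

0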